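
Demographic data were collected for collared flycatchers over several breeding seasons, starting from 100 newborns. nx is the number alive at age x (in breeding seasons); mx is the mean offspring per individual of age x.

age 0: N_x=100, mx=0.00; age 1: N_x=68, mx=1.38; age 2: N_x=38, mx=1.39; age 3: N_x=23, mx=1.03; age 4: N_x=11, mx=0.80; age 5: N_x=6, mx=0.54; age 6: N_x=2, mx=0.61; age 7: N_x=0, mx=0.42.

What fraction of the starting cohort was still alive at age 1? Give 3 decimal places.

l_1 = n_1/n_0 = 68/100 = 0.68 → 0.680

0.680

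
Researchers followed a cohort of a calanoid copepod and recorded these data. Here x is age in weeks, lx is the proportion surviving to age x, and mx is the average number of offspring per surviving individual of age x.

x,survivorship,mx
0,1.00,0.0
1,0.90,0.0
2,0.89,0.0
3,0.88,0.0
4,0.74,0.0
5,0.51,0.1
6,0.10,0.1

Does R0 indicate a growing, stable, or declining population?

declining

R0 = Σ lx·mx = 0 + 0 + 0 + 0 + 0 + 0.051 + 0.01 = 0.061
R0 < 1, so the population is declining.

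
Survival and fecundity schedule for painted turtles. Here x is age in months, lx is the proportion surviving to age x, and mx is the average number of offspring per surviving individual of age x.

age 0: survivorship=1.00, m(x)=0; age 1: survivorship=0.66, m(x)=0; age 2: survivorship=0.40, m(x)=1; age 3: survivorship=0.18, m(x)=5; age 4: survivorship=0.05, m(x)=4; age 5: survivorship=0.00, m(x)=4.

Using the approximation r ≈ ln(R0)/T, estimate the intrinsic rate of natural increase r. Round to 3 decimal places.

R0 = Σ lx·mx = 0 + 0 + 0.4 + 0.9 + 0.2 + 0 = 1.5
Σ x·lx·mx = 4.3; T = 4.3/1.5 = 2.86667…
r ≈ ln(R0)/T = ln(1.5)/2.86667… = 0.14144… → 0.141

0.141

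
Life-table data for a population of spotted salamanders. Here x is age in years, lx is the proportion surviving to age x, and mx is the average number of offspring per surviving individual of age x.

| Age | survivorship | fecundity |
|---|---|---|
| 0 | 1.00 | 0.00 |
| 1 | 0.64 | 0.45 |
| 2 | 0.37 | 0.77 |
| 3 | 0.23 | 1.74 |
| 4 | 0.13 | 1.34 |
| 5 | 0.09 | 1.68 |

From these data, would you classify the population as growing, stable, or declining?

growing

R0 = Σ lx·mx = 0 + 0.288 + 0.2849 + 0.4002 + 0.1742 + 0.1512 = 1.2985
R0 > 1, so the population is growing.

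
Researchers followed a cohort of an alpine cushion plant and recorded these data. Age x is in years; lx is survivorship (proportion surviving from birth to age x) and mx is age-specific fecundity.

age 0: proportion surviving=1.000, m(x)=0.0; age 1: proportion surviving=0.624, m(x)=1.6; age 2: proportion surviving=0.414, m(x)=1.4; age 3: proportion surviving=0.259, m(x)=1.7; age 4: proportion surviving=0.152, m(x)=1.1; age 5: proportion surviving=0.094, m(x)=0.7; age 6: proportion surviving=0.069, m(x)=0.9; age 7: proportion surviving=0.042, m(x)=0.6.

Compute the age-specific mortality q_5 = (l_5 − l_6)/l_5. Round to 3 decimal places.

q_5 = (l_5 − l_6) / l_5 = (0.094 − 0.069) / 0.094
     = 0.025 / 0.094 = 0.265957… → 0.266

0.266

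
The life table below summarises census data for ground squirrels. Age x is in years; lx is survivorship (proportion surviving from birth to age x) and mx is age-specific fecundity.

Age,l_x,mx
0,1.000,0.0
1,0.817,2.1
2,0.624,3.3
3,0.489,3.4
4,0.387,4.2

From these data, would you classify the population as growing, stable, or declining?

R0 = Σ lx·mx = 0 + 1.7157 + 2.0592 + 1.6626 + 1.6254 = 7.0629
R0 > 1, so the population is growing.

growing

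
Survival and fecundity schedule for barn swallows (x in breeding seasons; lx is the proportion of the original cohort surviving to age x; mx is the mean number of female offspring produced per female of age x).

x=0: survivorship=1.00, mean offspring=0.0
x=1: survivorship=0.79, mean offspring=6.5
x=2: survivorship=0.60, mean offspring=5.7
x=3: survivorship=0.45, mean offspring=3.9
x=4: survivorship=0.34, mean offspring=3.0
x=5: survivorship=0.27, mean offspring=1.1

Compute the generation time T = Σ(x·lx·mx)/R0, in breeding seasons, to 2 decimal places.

lx·mx: 0, 5.135, 3.42, 1.755, 1.02, 0.297 → R0 = 11.627
x·lx·mx: 0, 5.135, 6.84, 5.265, 4.08, 1.485 → Σ = 22.805
T = 22.805 / 11.627 = 1.961383… → 1.96

1.96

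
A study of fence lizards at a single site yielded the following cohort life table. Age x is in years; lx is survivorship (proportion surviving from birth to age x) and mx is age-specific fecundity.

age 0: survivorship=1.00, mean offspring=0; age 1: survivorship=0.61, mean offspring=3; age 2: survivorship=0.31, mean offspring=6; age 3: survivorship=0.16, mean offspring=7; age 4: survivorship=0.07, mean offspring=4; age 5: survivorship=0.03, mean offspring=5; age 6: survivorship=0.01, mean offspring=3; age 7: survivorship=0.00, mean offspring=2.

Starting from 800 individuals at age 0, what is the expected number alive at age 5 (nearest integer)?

24

Expected survivors = N0 · l_5 = 800 × 0.03 = 24 → 24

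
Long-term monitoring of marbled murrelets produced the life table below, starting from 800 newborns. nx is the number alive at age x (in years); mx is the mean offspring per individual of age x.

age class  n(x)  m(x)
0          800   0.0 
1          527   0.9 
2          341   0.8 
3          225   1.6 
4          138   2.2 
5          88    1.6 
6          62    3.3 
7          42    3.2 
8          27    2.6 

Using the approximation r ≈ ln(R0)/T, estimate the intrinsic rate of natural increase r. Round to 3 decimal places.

lx = nx/n0 = nx/800: 1, 0.65875, 0.42625, 0.28125, 0.1725, 0.11, 0.0775, 0.0525, 0.03375
R0 = Σ lx·mx = 0 + 0.59288… + 0.341… + 0.45… + 0.3795 + 0.176 + 0.25575 + 0.168 + 0.08775… = 2.450875
Σ x·lx·mx = 8.435375; T = 8.435375/2.450875 = 3.44178…
r ≈ ln(R0)/T = ln(2.450875)/3.44178… = 0.26046… → 0.260

0.260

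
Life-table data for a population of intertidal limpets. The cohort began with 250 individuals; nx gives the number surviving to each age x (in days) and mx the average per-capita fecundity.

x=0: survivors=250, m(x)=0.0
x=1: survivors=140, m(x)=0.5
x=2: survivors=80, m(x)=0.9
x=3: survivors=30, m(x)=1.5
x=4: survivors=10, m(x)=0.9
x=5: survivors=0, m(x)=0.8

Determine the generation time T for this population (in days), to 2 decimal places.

lx = nx/n0 = nx/250: 1, 0.56, 0.32, 0.12, 0.04, 0
lx·mx: 0, 0.28, 0.288, 0.18, 0.036, 0 → R0 = 0.784
x·lx·mx: 0, 0.28, 0.576, 0.54, 0.144, 0 → Σ = 1.54
T = 1.54 / 0.784 = 1.964286… → 1.96

1.96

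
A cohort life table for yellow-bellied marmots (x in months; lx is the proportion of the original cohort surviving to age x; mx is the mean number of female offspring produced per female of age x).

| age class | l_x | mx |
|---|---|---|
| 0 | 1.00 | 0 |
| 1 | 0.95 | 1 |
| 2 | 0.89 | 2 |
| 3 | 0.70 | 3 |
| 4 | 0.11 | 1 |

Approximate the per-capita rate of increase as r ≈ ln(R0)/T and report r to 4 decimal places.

0.7014

R0 = Σ lx·mx = 0 + 0.95 + 1.78 + 2.1 + 0.11 = 4.94
Σ x·lx·mx = 11.25; T = 11.25/4.94 = 2.27733…
r ≈ ln(R0)/T = ln(4.94)/2.27733… = 0.701421… → 0.7014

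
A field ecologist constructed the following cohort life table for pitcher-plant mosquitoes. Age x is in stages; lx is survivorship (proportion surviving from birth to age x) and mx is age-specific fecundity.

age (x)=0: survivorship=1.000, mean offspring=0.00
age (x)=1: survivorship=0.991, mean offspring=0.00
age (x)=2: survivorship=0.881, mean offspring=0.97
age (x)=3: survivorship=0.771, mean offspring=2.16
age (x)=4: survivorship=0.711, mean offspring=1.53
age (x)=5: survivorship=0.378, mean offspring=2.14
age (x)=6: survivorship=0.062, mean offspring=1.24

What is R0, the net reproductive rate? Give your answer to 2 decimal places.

4.49

lx·mx by age: 0, 0, 0.85457, 1.66536, 1.08783, 0.80892, 0.07688
R0 = Σ lx·mx = 4.49356 → 4.49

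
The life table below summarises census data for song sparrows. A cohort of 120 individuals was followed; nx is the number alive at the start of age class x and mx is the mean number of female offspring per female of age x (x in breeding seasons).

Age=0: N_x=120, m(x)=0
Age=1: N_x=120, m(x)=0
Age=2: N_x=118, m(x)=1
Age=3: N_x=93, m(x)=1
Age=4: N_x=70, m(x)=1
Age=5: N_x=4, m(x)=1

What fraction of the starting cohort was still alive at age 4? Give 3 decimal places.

l_4 = n_4/n_0 = 70/120 = 0.583333… → 0.583

0.583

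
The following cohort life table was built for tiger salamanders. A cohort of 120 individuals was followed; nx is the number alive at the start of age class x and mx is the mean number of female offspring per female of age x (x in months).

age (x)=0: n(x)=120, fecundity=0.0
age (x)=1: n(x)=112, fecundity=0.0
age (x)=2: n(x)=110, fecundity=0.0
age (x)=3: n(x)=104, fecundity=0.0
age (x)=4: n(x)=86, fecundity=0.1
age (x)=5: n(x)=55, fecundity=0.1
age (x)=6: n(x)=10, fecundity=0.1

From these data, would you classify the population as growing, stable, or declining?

declining

lx = nx/n0 = nx/120: 1, 0.93333…, 0.91667…, 0.86667…, 0.71667…, 0.45833…, 0.08333…
R0 = Σ lx·mx = 0 + 0 + 0 + 0 + 0.071667… + 0.045833… + 0.008333… = 0.125833…
R0 < 1, so the population is declining.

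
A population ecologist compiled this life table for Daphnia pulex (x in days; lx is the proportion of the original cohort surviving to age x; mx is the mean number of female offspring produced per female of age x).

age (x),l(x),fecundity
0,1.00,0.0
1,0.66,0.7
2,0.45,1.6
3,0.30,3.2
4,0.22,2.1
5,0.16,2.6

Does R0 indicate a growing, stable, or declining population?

growing

R0 = Σ lx·mx = 0 + 0.462 + 0.72 + 0.96 + 0.462 + 0.416 = 3.02
R0 > 1, so the population is growing.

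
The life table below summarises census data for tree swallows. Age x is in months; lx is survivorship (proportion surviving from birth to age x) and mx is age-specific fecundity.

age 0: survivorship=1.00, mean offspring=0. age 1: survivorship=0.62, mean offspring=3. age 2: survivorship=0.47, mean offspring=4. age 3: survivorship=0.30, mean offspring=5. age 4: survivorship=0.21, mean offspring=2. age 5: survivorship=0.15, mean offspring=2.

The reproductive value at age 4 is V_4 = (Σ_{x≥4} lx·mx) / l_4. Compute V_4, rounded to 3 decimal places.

lx·mx for x ≥ 4: 0.42, 0.3 → sum = 0.72
V_4 = 0.72 / l_4 = 0.72 / 0.21 = 3.428571… → 3.429

3.429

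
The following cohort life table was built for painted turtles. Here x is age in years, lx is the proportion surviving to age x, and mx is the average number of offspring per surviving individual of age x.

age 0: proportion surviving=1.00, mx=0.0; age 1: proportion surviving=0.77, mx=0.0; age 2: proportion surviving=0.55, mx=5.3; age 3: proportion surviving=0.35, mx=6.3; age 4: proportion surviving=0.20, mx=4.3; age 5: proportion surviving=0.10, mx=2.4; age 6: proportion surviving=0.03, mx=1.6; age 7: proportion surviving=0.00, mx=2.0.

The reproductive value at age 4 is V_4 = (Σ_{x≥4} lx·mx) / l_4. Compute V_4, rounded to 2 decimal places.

5.74

lx·mx for x ≥ 4: 0.86, 0.24, 0.048, 0 → sum = 1.148
V_4 = 1.148 / l_4 = 1.148 / 0.2 = 5.74 → 5.74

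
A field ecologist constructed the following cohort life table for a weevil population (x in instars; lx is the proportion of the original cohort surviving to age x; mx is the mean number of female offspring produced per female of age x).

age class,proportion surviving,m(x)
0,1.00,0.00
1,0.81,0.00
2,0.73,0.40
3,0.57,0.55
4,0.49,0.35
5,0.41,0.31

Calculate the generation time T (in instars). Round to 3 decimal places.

lx·mx: 0, 0, 0.292, 0.3135, 0.1715, 0.1271 → R0 = 0.9041
x·lx·mx: 0, 0, 0.584, 0.9405, 0.686, 0.6355 → Σ = 2.846
T = 2.846 / 0.9041 = 3.147882… → 3.148

3.148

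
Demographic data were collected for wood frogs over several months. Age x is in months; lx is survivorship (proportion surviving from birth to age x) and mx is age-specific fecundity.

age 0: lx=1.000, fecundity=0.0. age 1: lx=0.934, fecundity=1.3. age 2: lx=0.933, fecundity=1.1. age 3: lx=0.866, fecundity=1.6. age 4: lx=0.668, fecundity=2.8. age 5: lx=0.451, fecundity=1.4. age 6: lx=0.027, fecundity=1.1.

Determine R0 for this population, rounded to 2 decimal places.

lx·mx by age: 0, 1.2142, 1.0263, 1.3856, 1.8704, 0.6314, 0.0297
R0 = Σ lx·mx = 6.1576 → 6.16

6.16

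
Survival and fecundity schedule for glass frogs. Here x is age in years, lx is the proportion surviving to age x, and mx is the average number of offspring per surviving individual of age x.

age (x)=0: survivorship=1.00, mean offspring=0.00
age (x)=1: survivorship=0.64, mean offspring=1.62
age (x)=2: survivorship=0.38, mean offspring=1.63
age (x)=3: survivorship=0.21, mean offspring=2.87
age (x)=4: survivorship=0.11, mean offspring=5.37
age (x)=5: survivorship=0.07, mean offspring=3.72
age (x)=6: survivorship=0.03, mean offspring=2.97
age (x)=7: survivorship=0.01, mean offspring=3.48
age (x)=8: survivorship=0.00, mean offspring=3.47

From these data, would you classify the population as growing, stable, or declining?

R0 = Σ lx·mx = 0 + 1.0368 + 0.6194 + 0.6027 + 0.5907 + 0.2604 + 0.0891 + 0.0348 + 0 = 3.2339
R0 > 1, so the population is growing.

growing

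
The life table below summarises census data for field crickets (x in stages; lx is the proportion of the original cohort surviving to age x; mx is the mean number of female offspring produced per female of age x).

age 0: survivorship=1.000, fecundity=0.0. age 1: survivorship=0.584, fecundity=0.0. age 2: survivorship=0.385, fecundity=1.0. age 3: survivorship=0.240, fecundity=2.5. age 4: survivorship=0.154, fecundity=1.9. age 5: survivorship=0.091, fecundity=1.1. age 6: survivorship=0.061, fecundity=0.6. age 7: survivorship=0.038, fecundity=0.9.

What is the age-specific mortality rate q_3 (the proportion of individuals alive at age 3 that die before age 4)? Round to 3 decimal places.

q_3 = (l_3 − l_4) / l_3 = (0.24 − 0.154) / 0.24
     = 0.086 / 0.24 = 0.358333… → 0.358

0.358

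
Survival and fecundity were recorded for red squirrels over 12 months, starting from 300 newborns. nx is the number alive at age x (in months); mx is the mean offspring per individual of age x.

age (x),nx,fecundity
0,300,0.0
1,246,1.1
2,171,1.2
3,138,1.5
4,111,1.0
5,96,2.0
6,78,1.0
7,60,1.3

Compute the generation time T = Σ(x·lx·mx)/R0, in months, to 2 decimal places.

3.26

lx = nx/n0 = nx/300: 1, 0.82, 0.57, 0.46, 0.37, 0.32, 0.26, 0.2
lx·mx: 0, 0.902, 0.684, 0.69, 0.37, 0.64, 0.26, 0.26 → R0 = 3.806
x·lx·mx: 0, 0.902, 1.368, 2.07, 1.48, 3.2, 1.56, 1.82 → Σ = 12.4
T = 12.4 / 3.806 = 3.258014… → 3.26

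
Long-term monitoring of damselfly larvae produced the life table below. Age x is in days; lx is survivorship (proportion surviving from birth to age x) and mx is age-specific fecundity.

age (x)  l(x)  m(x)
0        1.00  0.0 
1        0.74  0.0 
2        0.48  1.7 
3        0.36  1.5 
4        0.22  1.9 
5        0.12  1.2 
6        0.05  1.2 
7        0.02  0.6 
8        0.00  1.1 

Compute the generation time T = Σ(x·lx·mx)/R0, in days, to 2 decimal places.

3.06

lx·mx: 0, 0, 0.816, 0.54, 0.418, 0.144, 0.06, 0.012, 0 → R0 = 1.99
x·lx·mx: 0, 0, 1.632, 1.62, 1.672, 0.72, 0.36, 0.084, 0 → Σ = 6.088
T = 6.088 / 1.99 = 3.059296… → 3.06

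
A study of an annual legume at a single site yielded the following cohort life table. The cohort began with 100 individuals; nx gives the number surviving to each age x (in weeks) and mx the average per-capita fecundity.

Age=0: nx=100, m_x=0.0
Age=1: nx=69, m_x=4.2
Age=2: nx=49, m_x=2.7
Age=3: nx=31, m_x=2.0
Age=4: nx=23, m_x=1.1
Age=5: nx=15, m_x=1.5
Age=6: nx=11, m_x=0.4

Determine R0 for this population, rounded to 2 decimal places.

lx = nx/n0 = nx/100: 1, 0.69, 0.49, 0.31, 0.23, 0.15, 0.11
lx·mx by age: 0, 2.898, 1.323, 0.62, 0.253, 0.225, 0.044
R0 = Σ lx·mx = 5.363 → 5.36

5.36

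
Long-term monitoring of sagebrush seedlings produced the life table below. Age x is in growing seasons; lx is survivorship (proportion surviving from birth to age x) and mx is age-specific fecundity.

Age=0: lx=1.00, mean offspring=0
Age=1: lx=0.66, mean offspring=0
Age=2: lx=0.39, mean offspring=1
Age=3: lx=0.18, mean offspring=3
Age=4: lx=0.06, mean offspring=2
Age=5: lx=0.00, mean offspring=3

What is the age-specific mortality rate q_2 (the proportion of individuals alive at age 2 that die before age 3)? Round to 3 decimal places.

q_2 = (l_2 − l_3) / l_2 = (0.39 − 0.18) / 0.39
     = 0.21 / 0.39 = 0.538462… → 0.538

0.538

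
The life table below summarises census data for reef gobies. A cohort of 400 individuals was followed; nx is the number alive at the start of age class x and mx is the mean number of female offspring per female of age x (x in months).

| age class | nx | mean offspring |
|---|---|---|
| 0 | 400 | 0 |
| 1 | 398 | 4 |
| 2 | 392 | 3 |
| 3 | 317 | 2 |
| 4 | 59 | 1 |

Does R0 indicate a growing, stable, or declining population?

lx = nx/n0 = nx/400: 1, 0.995, 0.98, 0.7925, 0.1475
R0 = Σ lx·mx = 0 + 3.98 + 2.94 + 1.585 + 0.1475 = 8.6525
R0 > 1, so the population is growing.

growing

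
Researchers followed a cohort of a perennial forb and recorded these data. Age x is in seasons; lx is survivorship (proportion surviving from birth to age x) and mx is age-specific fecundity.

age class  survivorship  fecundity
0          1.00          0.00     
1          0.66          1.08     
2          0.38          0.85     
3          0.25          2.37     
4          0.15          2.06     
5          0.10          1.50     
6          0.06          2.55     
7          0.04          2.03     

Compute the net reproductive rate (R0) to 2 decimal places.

2.32

lx·mx by age: 0, 0.7128, 0.323, 0.5925, 0.309, 0.15, 0.153, 0.0812
R0 = Σ lx·mx = 2.3215 → 2.32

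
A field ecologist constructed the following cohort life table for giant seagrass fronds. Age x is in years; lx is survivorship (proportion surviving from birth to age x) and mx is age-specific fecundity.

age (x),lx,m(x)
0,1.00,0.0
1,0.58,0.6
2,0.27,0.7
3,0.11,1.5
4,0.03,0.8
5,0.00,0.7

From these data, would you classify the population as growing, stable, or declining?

R0 = Σ lx·mx = 0 + 0.348 + 0.189 + 0.165 + 0.024 + 0 = 0.726
R0 < 1, so the population is declining.

declining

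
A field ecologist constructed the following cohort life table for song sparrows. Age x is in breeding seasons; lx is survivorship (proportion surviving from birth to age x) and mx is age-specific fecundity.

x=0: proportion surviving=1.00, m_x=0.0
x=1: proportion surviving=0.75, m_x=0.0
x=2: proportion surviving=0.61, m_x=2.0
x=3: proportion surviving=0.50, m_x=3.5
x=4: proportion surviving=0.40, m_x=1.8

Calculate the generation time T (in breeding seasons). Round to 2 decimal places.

lx·mx: 0, 0, 1.22, 1.75, 0.72 → R0 = 3.69
x·lx·mx: 0, 0, 2.44, 5.25, 2.88 → Σ = 10.57
T = 10.57 / 3.69 = 2.864499… → 2.86

2.86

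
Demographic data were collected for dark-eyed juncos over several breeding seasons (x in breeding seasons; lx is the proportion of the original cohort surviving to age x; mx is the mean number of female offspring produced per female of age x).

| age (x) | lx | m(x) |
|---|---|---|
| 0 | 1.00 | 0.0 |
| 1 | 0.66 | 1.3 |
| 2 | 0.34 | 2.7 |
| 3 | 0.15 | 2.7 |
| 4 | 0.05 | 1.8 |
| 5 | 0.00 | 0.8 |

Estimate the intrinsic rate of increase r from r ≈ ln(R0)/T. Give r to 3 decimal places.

R0 = Σ lx·mx = 0 + 0.858 + 0.918 + 0.405 + 0.09 + 0 = 2.271
Σ x·lx·mx = 4.269; T = 4.269/2.271 = 1.87979…
r ≈ ln(R0)/T = ln(2.271)/1.87979… = 0.43634… → 0.436

0.436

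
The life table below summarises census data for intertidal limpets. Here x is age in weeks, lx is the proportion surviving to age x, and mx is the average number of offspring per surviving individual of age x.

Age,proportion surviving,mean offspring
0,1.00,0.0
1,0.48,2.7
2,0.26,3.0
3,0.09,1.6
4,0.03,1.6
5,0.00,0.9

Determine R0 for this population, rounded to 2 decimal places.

lx·mx by age: 0, 1.296, 0.78, 0.144, 0.048, 0
R0 = Σ lx·mx = 2.268 → 2.27

2.27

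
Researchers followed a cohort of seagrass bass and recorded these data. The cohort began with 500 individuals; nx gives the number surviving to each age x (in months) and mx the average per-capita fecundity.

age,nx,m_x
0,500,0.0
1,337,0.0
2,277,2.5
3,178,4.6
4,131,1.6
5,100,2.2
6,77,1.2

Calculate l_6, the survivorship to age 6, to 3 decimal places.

0.154

l_6 = n_6/n_0 = 77/500 = 0.154 → 0.154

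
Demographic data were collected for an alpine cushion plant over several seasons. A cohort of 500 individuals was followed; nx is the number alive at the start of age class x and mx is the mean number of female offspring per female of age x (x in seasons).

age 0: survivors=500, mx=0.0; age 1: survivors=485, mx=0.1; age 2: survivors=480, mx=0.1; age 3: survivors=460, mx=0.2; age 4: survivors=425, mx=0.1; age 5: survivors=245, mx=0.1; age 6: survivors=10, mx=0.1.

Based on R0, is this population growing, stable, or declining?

lx = nx/n0 = nx/500: 1, 0.97, 0.96, 0.92, 0.85, 0.49, 0.02
R0 = Σ lx·mx = 0 + 0.097 + 0.096 + 0.184 + 0.085 + 0.049 + 0.002 = 0.513
R0 < 1, so the population is declining.

declining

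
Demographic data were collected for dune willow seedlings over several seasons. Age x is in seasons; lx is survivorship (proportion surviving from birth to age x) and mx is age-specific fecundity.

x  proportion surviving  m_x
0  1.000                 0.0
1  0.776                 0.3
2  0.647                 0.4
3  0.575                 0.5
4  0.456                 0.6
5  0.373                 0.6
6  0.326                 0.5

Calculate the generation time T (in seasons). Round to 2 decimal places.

lx·mx: 0, 0.2328, 0.2588, 0.2875, 0.2736, 0.2238, 0.163 → R0 = 1.4395
x·lx·mx: 0, 0.2328, 0.5176, 0.8625, 1.0944, 1.119, 0.978 → Σ = 4.8043
T = 4.8043 / 1.4395 = 3.337478… → 3.34

3.34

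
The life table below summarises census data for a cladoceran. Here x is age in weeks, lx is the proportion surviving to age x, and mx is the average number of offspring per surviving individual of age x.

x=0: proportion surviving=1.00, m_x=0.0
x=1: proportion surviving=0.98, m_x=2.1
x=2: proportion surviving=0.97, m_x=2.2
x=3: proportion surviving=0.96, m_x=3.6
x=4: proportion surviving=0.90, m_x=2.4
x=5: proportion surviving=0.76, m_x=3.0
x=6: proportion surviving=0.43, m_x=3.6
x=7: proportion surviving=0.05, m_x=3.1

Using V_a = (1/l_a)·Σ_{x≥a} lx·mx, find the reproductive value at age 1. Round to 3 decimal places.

14.072

lx·mx for x ≥ 1: 2.058, 2.134, 3.456, 2.16, 2.28, 1.548, 0.155 → sum = 13.791
V_1 = 13.791 / l_1 = 13.791 / 0.98 = 14.072449… → 14.072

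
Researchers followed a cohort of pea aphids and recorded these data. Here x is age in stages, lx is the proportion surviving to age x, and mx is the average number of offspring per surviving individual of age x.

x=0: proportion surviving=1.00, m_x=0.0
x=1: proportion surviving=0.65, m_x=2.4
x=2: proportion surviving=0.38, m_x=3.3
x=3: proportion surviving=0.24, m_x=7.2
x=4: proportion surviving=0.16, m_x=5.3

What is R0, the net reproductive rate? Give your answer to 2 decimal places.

lx·mx by age: 0, 1.56, 1.254, 1.728, 0.848
R0 = Σ lx·mx = 5.39 → 5.39

5.39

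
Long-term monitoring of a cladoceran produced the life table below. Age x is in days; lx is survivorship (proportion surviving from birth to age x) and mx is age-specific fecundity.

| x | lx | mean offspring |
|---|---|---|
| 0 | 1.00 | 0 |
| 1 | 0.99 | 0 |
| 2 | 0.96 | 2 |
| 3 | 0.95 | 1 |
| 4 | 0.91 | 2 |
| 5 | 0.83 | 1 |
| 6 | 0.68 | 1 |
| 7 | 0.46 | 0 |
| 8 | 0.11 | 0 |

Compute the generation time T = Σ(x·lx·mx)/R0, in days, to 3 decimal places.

lx·mx: 0, 0, 1.92, 0.95, 1.82, 0.83, 0.68, 0, 0 → R0 = 6.2
x·lx·mx: 0, 0, 3.84, 2.85, 7.28, 4.15, 4.08, 0, 0 → Σ = 22.2
T = 22.2 / 6.2 = 3.580645… → 3.581

3.581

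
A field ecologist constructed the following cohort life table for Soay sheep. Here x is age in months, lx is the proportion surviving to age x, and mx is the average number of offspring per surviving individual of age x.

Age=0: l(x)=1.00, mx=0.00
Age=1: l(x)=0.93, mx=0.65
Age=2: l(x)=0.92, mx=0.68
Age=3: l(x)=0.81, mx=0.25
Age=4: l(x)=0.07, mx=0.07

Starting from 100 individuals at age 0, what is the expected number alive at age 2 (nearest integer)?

Expected survivors = N0 · l_2 = 100 × 0.92 = 92 → 92

92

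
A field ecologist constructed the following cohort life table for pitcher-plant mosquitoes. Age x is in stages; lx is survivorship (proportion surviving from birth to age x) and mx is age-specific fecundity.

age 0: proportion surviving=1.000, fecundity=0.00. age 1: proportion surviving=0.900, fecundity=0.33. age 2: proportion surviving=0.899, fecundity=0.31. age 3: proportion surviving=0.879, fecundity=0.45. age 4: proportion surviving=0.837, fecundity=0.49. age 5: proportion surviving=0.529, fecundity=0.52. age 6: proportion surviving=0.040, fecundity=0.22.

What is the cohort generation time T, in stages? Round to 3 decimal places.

3.068

lx·mx: 0, 0.297, 0.27869, 0.39555, 0.41013, 0.27508, 0.0088 → R0 = 1.66525
x·lx·mx: 0, 0.297, 0.55738, 1.18665, 1.64052, 1.3754, 0.0528 → Σ = 5.10975
T = 5.10975 / 1.66525 = 3.068458… → 3.068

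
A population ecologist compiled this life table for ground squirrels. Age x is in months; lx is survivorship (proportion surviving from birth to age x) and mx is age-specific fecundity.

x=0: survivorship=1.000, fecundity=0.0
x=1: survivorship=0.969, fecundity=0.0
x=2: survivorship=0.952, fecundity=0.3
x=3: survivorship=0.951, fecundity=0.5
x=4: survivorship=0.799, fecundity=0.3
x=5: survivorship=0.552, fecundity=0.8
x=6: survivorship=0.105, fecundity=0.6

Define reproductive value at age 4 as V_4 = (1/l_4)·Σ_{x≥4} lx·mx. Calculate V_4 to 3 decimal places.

lx·mx for x ≥ 4: 0.2397, 0.4416, 0.063 → sum = 0.7443
V_4 = 0.7443 / l_4 = 0.7443 / 0.799 = 0.931539… → 0.932

0.932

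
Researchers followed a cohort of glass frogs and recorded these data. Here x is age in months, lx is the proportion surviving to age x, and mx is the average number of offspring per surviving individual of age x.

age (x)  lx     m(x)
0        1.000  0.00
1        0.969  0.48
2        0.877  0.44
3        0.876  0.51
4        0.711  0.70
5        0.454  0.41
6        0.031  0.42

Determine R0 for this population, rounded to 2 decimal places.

lx·mx by age: 0, 0.46512, 0.38588, 0.44676, 0.4977, 0.18614, 0.01302
R0 = Σ lx·mx = 1.99462 → 1.99

1.99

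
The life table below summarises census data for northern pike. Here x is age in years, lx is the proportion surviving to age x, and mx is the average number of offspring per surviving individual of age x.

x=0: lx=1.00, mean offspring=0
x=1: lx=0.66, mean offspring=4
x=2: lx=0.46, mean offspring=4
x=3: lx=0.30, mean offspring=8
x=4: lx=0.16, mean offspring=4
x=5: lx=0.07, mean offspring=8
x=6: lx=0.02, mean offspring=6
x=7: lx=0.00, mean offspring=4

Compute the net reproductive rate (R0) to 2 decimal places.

lx·mx by age: 0, 2.64, 1.84, 2.4, 0.64, 0.56, 0.12, 0
R0 = Σ lx·mx = 8.2 → 8.20

8.20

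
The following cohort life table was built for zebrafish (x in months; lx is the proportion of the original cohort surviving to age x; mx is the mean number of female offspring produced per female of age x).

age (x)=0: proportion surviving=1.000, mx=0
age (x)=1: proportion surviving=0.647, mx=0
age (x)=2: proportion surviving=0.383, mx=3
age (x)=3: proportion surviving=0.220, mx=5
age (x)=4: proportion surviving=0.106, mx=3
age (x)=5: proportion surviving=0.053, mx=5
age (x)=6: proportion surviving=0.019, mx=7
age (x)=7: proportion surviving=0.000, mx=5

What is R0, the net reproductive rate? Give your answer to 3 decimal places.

2.965

lx·mx by age: 0, 0, 1.149, 1.1, 0.318, 0.265, 0.133, 0
R0 = Σ lx·mx = 2.965 → 2.965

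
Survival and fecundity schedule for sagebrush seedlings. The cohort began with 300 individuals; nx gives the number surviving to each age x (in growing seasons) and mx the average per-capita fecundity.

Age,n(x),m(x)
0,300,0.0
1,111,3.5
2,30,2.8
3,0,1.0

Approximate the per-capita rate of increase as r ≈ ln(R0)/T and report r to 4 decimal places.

lx = nx/n0 = nx/300: 1, 0.37, 0.1, 0
R0 = Σ lx·mx = 0 + 1.295 + 0.28 + 0 = 1.575
Σ x·lx·mx = 1.855; T = 1.855/1.575 = 1.17778…
r ≈ ln(R0)/T = ln(1.575)/1.17778… = 0.385688… → 0.3857

0.3857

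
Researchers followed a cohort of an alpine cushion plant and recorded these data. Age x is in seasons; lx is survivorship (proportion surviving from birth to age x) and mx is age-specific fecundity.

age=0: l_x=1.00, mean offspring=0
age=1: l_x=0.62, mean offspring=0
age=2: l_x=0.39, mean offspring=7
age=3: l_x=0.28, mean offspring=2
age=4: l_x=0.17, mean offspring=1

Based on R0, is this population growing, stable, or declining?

R0 = Σ lx·mx = 0 + 0 + 2.73 + 0.56 + 0.17 = 3.46
R0 > 1, so the population is growing.

growing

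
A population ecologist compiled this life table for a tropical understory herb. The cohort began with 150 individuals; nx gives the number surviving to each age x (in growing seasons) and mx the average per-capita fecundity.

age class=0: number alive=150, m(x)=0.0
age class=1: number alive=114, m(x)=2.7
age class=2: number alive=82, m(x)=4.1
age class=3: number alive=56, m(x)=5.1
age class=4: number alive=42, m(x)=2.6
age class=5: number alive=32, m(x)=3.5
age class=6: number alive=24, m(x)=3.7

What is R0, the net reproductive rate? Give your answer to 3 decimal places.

lx = nx/n0 = nx/150: 1, 0.76, 0.54667…, 0.37333…, 0.28, 0.21333…, 0.16
lx·mx by age: 0, 2.052, 2.241333…, 1.904…, 0.728, 0.746667…, 0.592
R0 = Σ lx·mx = 8.264… → 8.264

8.264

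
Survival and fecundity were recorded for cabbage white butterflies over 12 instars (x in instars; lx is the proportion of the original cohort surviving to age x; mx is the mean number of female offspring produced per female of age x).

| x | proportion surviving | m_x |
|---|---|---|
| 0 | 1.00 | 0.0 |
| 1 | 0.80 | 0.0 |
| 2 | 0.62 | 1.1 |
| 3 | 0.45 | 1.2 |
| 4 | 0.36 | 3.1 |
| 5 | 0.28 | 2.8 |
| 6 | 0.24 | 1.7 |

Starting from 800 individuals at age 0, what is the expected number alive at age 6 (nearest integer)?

192

Expected survivors = N0 · l_6 = 800 × 0.24 = 192 → 192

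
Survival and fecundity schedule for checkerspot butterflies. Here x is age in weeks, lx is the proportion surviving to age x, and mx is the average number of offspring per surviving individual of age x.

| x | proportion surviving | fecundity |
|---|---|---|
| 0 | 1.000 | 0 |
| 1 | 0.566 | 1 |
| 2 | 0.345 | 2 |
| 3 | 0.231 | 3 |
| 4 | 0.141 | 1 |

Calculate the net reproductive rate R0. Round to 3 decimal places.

lx·mx by age: 0, 0.566, 0.69, 0.693, 0.141
R0 = Σ lx·mx = 2.09 → 2.090

2.090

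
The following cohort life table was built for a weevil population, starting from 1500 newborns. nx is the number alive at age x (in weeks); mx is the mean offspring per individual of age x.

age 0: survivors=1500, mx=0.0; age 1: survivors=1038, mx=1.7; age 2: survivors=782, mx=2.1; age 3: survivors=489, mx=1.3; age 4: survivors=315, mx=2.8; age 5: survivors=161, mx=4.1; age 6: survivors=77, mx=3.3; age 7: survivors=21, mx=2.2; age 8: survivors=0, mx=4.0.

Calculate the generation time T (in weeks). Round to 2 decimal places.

2.66

lx = nx/n0 = nx/1500: 1, 0.692, 0.52133…, 0.326, 0.21, 0.10733…, 0.05133…, 0.014, 0
lx·mx: 0, 1.1764, 1.0948…, 0.4238, 0.588, 0.440067…, 0.1694…, 0.0308, 0 → R0 = 3.923267…
x·lx·mx: 0, 1.1764, 2.1896…, 1.2714, 2.352, 2.200333…, 1.0164…, 0.2156, 0 → Σ = 10.421733…
T = 10.421733… / 3.923267… = 2.656392… → 2.66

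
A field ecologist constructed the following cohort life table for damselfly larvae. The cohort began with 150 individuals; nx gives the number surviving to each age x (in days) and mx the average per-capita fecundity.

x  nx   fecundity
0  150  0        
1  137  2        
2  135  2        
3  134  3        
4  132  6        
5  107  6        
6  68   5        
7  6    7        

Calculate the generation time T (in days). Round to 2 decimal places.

3.89

lx = nx/n0 = nx/150: 1, 0.91333…, 0.9, 0.89333…, 0.88, 0.71333…, 0.45333…, 0.04
lx·mx: 0, 1.826667…, 1.8, 2.68…, 5.28, 4.28…, 2.266667…, 0.28 → R0 = 18.413333…
x·lx·mx: 0, 1.826667…, 3.6, 8.04…, 21.12, 21.4…, 13.6…, 1.96 → Σ = 71.546667…
T = 71.546667… / 18.413333… = 3.88559… → 3.89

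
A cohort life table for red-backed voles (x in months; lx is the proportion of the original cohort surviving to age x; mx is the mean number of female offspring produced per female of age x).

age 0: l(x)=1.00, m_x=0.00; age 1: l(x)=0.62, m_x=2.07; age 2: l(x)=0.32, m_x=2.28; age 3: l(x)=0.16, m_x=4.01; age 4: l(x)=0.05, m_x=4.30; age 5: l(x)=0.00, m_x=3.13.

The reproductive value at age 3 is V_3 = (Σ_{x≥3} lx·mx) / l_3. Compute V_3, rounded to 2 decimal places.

lx·mx for x ≥ 3: 0.6416, 0.215, 0 → sum = 0.8566
V_3 = 0.8566 / l_3 = 0.8566 / 0.16 = 5.35375 → 5.35

5.35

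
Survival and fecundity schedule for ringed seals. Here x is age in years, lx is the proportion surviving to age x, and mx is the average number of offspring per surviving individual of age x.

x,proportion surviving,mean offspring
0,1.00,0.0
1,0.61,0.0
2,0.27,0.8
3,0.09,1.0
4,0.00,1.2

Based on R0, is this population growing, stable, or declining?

R0 = Σ lx·mx = 0 + 0 + 0.216 + 0.09 + 0 = 0.306
R0 < 1, so the population is declining.

declining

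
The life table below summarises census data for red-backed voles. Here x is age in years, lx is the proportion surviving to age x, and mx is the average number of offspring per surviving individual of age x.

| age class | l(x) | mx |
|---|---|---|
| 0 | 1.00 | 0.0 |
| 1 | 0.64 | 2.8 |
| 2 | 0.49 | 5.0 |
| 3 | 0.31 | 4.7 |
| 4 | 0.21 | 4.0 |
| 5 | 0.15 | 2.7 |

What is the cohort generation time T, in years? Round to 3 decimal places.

lx·mx: 0, 1.792, 2.45, 1.457, 0.84, 0.405 → R0 = 6.944
x·lx·mx: 0, 1.792, 4.9, 4.371, 3.36, 2.025 → Σ = 16.448
T = 16.448 / 6.944 = 2.368664… → 2.369

2.369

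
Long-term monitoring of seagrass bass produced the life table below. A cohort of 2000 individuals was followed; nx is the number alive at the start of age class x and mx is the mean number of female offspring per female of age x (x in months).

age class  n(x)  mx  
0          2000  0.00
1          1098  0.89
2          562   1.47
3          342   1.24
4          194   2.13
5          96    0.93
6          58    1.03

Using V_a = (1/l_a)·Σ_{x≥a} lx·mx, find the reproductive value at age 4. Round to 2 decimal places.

2.90

lx = nx/n0 = nx/2000: 1, 0.549, 0.281, 0.171, 0.097, 0.048, 0.029
lx·mx for x ≥ 4: 0.20661, 0.04464, 0.02987 → sum = 0.28112
V_4 = 0.28112 / l_4 = 0.28112 / 0.097 = 2.898144… → 2.90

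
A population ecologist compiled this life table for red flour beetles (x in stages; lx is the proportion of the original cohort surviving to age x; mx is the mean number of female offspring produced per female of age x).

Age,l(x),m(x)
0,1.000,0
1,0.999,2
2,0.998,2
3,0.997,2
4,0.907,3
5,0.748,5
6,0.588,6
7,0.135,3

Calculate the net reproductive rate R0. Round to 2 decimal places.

lx·mx by age: 0, 1.998, 1.996, 1.994, 2.721, 3.74, 3.528, 0.405
R0 = Σ lx·mx = 16.382 → 16.38

16.38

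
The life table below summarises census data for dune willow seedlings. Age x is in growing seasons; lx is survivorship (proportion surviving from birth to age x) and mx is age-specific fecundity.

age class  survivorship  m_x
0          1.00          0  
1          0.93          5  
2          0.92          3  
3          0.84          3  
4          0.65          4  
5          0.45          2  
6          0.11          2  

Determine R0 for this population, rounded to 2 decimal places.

13.65

lx·mx by age: 0, 4.65, 2.76, 2.52, 2.6, 0.9, 0.22
R0 = Σ lx·mx = 13.65 → 13.65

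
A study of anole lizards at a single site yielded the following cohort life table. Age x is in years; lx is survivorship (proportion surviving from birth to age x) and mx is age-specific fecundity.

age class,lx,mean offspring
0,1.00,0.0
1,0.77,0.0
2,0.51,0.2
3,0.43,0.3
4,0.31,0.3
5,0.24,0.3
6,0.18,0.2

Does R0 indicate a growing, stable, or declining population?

R0 = Σ lx·mx = 0 + 0 + 0.102 + 0.129 + 0.093 + 0.072 + 0.036 = 0.432
R0 < 1, so the population is declining.

declining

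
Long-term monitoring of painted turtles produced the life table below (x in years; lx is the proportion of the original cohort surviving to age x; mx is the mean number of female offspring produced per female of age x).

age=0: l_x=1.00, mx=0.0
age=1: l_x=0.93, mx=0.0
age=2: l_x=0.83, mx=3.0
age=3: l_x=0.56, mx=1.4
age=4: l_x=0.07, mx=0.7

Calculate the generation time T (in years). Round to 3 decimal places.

lx·mx: 0, 0, 2.49, 0.784, 0.049 → R0 = 3.323
x·lx·mx: 0, 0, 4.98, 2.352, 0.196 → Σ = 7.528
T = 7.528 / 3.323 = 2.265423… → 2.265

2.265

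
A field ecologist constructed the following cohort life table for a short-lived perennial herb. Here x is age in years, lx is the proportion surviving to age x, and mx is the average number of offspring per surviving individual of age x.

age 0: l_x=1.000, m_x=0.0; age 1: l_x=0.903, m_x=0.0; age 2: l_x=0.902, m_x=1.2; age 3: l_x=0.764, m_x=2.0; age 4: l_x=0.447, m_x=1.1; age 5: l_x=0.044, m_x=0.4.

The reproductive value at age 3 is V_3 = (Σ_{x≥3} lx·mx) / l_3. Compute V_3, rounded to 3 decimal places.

lx·mx for x ≥ 3: 1.528, 0.4917, 0.0176 → sum = 2.0373
V_3 = 2.0373 / l_3 = 2.0373 / 0.764 = 2.666623… → 2.667

2.667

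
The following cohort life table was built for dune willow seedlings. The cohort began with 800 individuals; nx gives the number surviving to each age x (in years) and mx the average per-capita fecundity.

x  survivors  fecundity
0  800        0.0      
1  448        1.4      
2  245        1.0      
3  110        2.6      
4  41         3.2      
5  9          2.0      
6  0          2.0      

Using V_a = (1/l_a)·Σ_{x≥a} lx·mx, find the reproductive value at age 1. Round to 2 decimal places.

lx = nx/n0 = nx/800: 1, 0.56, 0.30625, 0.1375, 0.05125, 0.01125, 0
lx·mx for x ≥ 1: 0.784, 0.30625, 0.3575, 0.164, 0.0225, 0 → sum = 1.63425
V_1 = 1.63425 / l_1 = 1.63425 / 0.56 = 2.918304… → 2.92

2.92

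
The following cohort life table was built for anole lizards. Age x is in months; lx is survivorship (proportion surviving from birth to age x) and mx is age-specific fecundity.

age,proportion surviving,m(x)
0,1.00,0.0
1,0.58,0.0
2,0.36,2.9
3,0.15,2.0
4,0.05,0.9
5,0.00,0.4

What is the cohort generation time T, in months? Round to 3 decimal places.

2.281

lx·mx: 0, 0, 1.044, 0.3, 0.045, 0 → R0 = 1.389
x·lx·mx: 0, 0, 2.088, 0.9, 0.18, 0 → Σ = 3.168
T = 3.168 / 1.389 = 2.280778… → 2.281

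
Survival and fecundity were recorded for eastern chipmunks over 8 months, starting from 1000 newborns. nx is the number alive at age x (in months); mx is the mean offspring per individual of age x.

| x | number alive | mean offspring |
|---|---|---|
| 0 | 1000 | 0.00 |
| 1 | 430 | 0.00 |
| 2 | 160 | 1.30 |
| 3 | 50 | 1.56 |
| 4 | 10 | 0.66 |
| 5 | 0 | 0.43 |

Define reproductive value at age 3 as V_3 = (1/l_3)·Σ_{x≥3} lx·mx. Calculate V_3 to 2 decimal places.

1.69

lx = nx/n0 = nx/1000: 1, 0.43, 0.16, 0.05, 0.01, 0
lx·mx for x ≥ 3: 0.078, 0.0066, 0 → sum = 0.0846
V_3 = 0.0846 / l_3 = 0.0846 / 0.05 = 1.692 → 1.69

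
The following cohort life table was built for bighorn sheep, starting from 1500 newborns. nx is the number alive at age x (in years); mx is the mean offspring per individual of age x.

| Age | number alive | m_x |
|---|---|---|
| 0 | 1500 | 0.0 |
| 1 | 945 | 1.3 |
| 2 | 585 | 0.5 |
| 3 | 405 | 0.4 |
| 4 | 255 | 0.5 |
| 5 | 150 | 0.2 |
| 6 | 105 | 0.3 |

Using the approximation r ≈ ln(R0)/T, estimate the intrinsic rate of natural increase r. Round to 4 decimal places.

lx = nx/n0 = nx/1500: 1, 0.63, 0.39, 0.27, 0.17, 0.1, 0.07
R0 = Σ lx·mx = 0 + 0.819 + 0.195 + 0.108 + 0.085 + 0.02 + 0.021 = 1.248
Σ x·lx·mx = 2.099; T = 2.099/1.248 = 1.68189…
r ≈ ln(R0)/T = ln(1.248)/1.68189… = 0.131722… → 0.1317

0.1317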